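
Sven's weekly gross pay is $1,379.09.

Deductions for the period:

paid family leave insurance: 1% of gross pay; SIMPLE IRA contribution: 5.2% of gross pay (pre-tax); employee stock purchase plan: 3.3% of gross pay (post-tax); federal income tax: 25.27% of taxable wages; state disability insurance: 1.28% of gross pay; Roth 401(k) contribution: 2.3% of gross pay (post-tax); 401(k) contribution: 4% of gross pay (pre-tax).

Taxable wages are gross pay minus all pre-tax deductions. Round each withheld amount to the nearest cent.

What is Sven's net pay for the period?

$827.11

SIMPLE IRA contribution: $1,379.09 × 0.052 = $71.71
401(k) contribution: $1,379.09 × 0.04 = $55.16
Pre-tax total = $71.71 + $55.16 = $126.87
Taxable wages = $1,379.09 − $126.87 = $1,252.22
Federal income tax: $1,252.22 × 0.2527 = $316.44
Paid family leave insurance: $1,379.09 × 0.01 = $13.79
State disability insurance: $1,379.09 × 0.0128 = $17.65
Roth 401(k) contribution: $1,379.09 × 0.023 = $31.72
Employee stock purchase plan: $1,379.09 × 0.033 = $45.51
Total deductions = $71.71 + $55.16 + $316.44 + $13.79 + $17.65 + $31.72 + $45.51 = $551.98
Net pay = $1,379.09 − $551.98 = $827.11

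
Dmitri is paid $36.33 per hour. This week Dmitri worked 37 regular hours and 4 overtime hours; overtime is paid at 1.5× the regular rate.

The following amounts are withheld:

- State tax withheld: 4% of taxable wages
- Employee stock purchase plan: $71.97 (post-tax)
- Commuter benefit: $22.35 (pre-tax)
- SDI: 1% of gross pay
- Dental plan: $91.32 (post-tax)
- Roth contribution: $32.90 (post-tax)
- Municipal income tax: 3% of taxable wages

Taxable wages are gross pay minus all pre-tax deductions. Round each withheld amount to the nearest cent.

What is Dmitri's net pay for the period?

$1,220.24

Regular pay: 37 × $36.33 = $1,344.21
Overtime pay: 4 × $36.33 × 1.5 = $217.98
Gross pay = $1,344.21 + $217.98 = $1,562.19
Commuter benefit: $22.35
Taxable wages = $1,562.19 − $22.35 = $1,539.84
Municipal income tax: $1,539.84 × 0.03 = $46.20
State tax withheld: $1,539.84 × 0.04 = $61.59
SDI: $1,562.19 × 0.01 = $15.62
Roth contribution: $32.90
Employee stock purchase plan: $71.97
Dental plan: $91.32
Total deductions = $22.35 + $46.20 + $61.59 + $15.62 + $32.90 + $71.97 + $91.32 = $341.95
Net pay = $1,562.19 − $341.95 = $1,220.24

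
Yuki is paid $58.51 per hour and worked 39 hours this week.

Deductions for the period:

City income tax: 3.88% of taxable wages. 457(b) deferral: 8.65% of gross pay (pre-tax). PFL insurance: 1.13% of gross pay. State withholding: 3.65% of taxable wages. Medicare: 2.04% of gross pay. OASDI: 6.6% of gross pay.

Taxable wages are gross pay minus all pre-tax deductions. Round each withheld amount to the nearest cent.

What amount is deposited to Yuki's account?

Gross pay: 39 × $58.51 = $2,281.89
457(b) deferral: $2,281.89 × 0.0865 = $197.38
Taxable wages = $2,281.89 − $197.38 = $2,084.51
City income tax: $2,084.51 × 0.0388 = $80.88
State withholding: $2,084.51 × 0.0365 = $76.08
PFL insurance: $2,281.89 × 0.0113 = $25.79
Medicare: $2,281.89 × 0.0204 = $46.55
OASDI: $2,281.89 × 0.066 = $150.60
Total deductions = $197.38 + $80.88 + $76.08 + $25.79 + $46.55 + $150.60 = $577.28
Net pay = $2,281.89 − $577.28 = $1,704.61

$1,704.61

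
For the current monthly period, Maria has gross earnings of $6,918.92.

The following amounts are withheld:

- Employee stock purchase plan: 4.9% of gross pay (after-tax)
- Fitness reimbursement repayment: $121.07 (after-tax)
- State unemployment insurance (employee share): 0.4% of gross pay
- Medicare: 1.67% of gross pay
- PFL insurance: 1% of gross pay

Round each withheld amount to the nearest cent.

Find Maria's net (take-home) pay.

Medicare: $6,918.92 × 0.0167 = $115.55
PFL insurance: $6,918.92 × 0.01 = $69.19
State unemployment insurance (employee share): $6,918.92 × 0.004 = $27.68
Fitness reimbursement repayment: $121.07
Employee stock purchase plan: $6,918.92 × 0.049 = $339.03
Total deductions = $115.55 + $69.19 + $27.68 + $121.07 + $339.03 = $672.52
Net pay = $6,918.92 − $672.52 = $6,246.40

$6,246.40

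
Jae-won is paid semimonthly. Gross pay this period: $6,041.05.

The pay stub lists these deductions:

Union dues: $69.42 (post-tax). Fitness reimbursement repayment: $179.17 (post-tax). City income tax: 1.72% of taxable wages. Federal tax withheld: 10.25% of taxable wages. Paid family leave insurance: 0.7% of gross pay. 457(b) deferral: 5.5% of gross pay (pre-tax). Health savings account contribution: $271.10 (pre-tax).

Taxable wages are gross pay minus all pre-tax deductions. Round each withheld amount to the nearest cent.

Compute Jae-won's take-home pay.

Health savings account contribution: $271.10
457(b) deferral: $6,041.05 × 0.055 = $332.26
Pre-tax total = $271.10 + $332.26 = $603.36
Taxable wages = $6,041.05 − $603.36 = $5,437.69
Federal tax withheld: $5,437.69 × 0.1025 = $557.36
City income tax: $5,437.69 × 0.0172 = $93.53
Paid family leave insurance: $6,041.05 × 0.007 = $42.29
Union dues: $69.42
Fitness reimbursement repayment: $179.17
Total deductions = $271.10 + $332.26 + $557.36 + $93.53 + $42.29 + $69.42 + $179.17 = $1,545.13
Net pay = $6,041.05 − $1,545.13 = $4,495.92

$4,495.92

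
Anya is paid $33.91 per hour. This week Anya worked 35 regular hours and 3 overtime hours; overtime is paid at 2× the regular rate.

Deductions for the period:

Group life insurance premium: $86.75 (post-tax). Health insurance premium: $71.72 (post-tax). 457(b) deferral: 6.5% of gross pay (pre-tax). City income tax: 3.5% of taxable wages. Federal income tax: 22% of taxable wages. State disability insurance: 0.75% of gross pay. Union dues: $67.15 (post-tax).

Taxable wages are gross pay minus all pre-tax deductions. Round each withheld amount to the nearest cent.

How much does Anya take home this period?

$732.40

Regular pay: 35 × $33.91 = $1186.85
Overtime pay: 3 × $33.91 × 2 = $203.46
Gross pay = $1186.85 + $203.46 = $1390.31
457(b) deferral: $1390.31 × 0.065 = $90.37
Taxable wages = $1390.31 − $90.37 = $1299.94
City income tax: $1299.94 × 0.035 = $45.50
Federal income tax: $1299.94 × 0.22 = $285.99
State disability insurance: $1390.31 × 0.0075 = $10.43
Health insurance premium: $71.72
Group life insurance premium: $86.75
Union dues: $67.15
Total deductions = $90.37 + $45.50 + $285.99 + $10.43 + $71.72 + $86.75 + $67.15 = $657.91
Net pay = $1390.31 − $657.91 = $732.40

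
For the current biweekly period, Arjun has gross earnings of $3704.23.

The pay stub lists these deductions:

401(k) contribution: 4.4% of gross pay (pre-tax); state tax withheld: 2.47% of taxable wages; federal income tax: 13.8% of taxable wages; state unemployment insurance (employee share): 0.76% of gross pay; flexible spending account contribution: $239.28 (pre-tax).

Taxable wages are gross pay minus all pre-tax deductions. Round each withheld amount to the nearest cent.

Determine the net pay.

Flexible spending account contribution: $239.28
401(k) contribution: $3704.23 × 0.044 = $162.99
Pre-tax total = $239.28 + $162.99 = $402.27
Taxable wages = $3704.23 − $402.27 = $3301.96
State tax withheld: $3301.96 × 0.0247 = $81.56
Federal income tax: $3301.96 × 0.138 = $455.67
State unemployment insurance (employee share): $3704.23 × 0.0076 = $28.15
Total deductions = $239.28 + $162.99 + $81.56 + $455.67 + $28.15 = $967.65
Net pay = $3704.23 − $967.65 = $2736.58

$2736.58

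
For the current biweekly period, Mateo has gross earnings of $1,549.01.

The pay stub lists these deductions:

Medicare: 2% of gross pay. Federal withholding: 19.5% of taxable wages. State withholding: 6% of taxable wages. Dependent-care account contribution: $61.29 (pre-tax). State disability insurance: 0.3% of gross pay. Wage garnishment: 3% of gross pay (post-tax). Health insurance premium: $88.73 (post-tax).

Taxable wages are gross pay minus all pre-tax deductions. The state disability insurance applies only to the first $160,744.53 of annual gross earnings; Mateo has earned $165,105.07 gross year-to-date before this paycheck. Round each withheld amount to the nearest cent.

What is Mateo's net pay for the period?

$942.17

Dependent-care account contribution: $61.29
Taxable wages = $1,549.01 − $61.29 = $1,487.72
Federal withholding: $1,487.72 × 0.195 = $290.11
State withholding: $1,487.72 × 0.06 = $89.26
Medicare: $1,549.01 × 0.02 = $30.98
State disability insurance: annual cap $160,744.53 already reached (YTD $165,105.07), so $0.00
Health insurance premium: $88.73
Wage garnishment: $1,549.01 × 0.03 = $46.47
Total deductions = $61.29 + $290.11 + $89.26 + $30.98 + $0.00 + $88.73 + $46.47 = $606.84
Net pay = $1,549.01 − $606.84 = $942.17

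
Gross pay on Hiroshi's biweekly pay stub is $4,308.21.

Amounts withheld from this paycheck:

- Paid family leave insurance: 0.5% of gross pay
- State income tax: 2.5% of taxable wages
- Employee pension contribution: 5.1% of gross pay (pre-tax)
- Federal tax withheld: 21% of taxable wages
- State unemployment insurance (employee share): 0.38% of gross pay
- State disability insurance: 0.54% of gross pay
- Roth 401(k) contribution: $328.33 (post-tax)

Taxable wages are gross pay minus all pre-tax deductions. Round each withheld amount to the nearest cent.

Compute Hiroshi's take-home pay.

$2,738.20

Employee pension contribution: $4,308.21 × 0.051 = $219.72
Taxable wages = $4,308.21 − $219.72 = $4,088.49
Federal tax withheld: $4,088.49 × 0.21 = $858.58
State income tax: $4,088.49 × 0.025 = $102.21
State disability insurance: $4,308.21 × 0.0054 = $23.26
State unemployment insurance (employee share): $4,308.21 × 0.0038 = $16.37
Paid family leave insurance: $4,308.21 × 0.005 = $21.54
Roth 401(k) contribution: $328.33
Total deductions = $219.72 + $858.58 + $102.21 + $23.26 + $16.37 + $21.54 + $328.33 = $1,570.01
Net pay = $4,308.21 − $1,570.01 = $2,738.20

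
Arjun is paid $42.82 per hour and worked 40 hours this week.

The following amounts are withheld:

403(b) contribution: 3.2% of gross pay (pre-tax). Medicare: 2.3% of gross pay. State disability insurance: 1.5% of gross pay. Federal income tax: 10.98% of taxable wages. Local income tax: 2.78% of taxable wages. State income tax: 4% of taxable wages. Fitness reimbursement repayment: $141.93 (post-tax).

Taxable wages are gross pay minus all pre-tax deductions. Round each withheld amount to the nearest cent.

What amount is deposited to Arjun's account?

$1156.52

Gross pay: 40 × $42.82 = $1712.80
403(b) contribution: $1712.80 × 0.032 = $54.81
Taxable wages = $1712.80 − $54.81 = $1657.99
State income tax: $1657.99 × 0.04 = $66.32
Local income tax: $1657.99 × 0.0278 = $46.09
Federal income tax: $1657.99 × 0.1098 = $182.05
State disability insurance: $1712.80 × 0.015 = $25.69
Medicare: $1712.80 × 0.023 = $39.39
Fitness reimbursement repayment: $141.93
Total deductions = $54.81 + $66.32 + $46.09 + $182.05 + $25.69 + $39.39 + $141.93 = $556.28
Net pay = $1712.80 − $556.28 = $1156.52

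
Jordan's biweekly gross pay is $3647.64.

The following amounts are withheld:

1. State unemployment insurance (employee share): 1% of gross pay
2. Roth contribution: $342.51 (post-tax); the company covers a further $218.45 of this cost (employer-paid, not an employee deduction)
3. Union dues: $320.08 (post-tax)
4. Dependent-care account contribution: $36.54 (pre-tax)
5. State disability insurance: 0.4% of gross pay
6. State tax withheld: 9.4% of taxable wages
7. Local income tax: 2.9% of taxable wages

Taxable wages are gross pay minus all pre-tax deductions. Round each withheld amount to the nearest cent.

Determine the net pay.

Dependent-care account contribution: $36.54
Taxable wages = $3647.64 − $36.54 = $3611.10
Local income tax: $3611.10 × 0.029 = $104.72
State tax withheld: $3611.10 × 0.094 = $339.44
State disability insurance: $3647.64 × 0.004 = $14.59
State unemployment insurance (employee share): $3647.64 × 0.01 = $36.48
Roth contribution: $342.51
Union dues: $320.08
(Employer's $218.45 toward Roth contribution is not withheld from the employee.)
Total deductions = $36.54 + $104.72 + $339.44 + $14.59 + $36.48 + $342.51 + $320.08 = $1194.36
Net pay = $3647.64 − $1194.36 = $2453.28

$2453.28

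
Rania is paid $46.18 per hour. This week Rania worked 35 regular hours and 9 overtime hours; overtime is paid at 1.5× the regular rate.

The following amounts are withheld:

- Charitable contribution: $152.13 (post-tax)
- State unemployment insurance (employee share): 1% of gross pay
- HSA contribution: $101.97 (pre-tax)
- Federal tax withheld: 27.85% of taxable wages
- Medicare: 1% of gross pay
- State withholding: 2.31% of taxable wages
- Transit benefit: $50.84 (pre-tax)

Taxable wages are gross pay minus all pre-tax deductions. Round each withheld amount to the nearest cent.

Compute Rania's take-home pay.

$1,260.57

Regular pay: 35 × $46.18 = $1,616.30
Overtime pay: 9 × $46.18 × 1.5 = $623.43
Gross pay = $1,616.30 + $623.43 = $2,239.73
Transit benefit: $50.84
HSA contribution: $101.97
Pre-tax total = $50.84 + $101.97 = $152.81
Taxable wages = $2,239.73 − $152.81 = $2,086.92
Federal tax withheld: $2,086.92 × 0.2785 = $581.21
State withholding: $2,086.92 × 0.0231 = $48.21
Medicare: $2,239.73 × 0.01 = $22.40
State unemployment insurance (employee share): $2,239.73 × 0.01 = $22.40
Charitable contribution: $152.13
Total deductions = $50.84 + $101.97 + $581.21 + $48.21 + $22.40 + $22.40 + $152.13 = $979.16
Net pay = $2,239.73 − $979.16 = $1,260.57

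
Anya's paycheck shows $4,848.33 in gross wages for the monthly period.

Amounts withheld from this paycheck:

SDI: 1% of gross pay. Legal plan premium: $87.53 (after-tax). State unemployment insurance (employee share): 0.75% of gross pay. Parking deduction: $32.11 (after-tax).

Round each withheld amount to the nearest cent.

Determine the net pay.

SDI: $4,848.33 × 0.01 = $48.48
State unemployment insurance (employee share): $4,848.33 × 0.0075 = $36.36
Legal plan premium: $87.53
Parking deduction: $32.11
Total deductions = $48.48 + $36.36 + $87.53 + $32.11 = $204.48
Net pay = $4,848.33 − $204.48 = $4,643.85

$4,643.85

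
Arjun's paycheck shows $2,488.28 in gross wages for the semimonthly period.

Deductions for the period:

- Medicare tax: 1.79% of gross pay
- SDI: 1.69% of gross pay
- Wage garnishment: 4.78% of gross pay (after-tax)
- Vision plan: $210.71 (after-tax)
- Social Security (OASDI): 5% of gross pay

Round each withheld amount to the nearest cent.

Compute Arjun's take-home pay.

$1,947.63

Medicare tax: $2,488.28 × 0.0179 = $44.54
SDI: $2,488.28 × 0.0169 = $42.05
Social Security (OASDI): $2,488.28 × 0.05 = $124.41
Wage garnishment: $2,488.28 × 0.0478 = $118.94
Vision plan: $210.71
Total deductions = $44.54 + $42.05 + $124.41 + $118.94 + $210.71 = $540.65
Net pay = $2,488.28 − $540.65 = $1,947.63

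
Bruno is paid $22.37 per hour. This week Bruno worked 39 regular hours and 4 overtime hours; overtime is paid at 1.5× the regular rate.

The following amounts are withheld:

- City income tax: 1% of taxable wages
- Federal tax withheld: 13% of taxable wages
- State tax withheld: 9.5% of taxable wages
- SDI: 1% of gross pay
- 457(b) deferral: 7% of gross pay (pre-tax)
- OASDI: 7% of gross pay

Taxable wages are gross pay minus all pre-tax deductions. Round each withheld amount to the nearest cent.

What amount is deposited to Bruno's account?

Regular pay: 39 × $22.37 = $872.43
Overtime pay: 4 × $22.37 × 1.5 = $134.22
Gross pay = $872.43 + $134.22 = $1,006.65
457(b) deferral: $1,006.65 × 0.07 = $70.47
Taxable wages = $1,006.65 − $70.47 = $936.18
State tax withheld: $936.18 × 0.095 = $88.94
City income tax: $936.18 × 0.01 = $9.36
Federal tax withheld: $936.18 × 0.13 = $121.70
OASDI: $1,006.65 × 0.07 = $70.47
SDI: $1,006.65 × 0.01 = $10.07
Total deductions = $70.47 + $88.94 + $9.36 + $121.70 + $70.47 + $10.07 = $371.01
Net pay = $1,006.65 − $371.01 = $635.64

$635.64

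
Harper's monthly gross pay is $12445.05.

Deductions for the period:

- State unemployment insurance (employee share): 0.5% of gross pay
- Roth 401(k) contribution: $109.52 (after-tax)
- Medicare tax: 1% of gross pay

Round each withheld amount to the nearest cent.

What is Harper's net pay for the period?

$12148.85

Medicare tax: $12445.05 × 0.01 = $124.45
State unemployment insurance (employee share): $12445.05 × 0.005 = $62.23
Roth 401(k) contribution: $109.52
Total deductions = $124.45 + $62.23 + $109.52 = $296.20
Net pay = $12445.05 − $296.20 = $12148.85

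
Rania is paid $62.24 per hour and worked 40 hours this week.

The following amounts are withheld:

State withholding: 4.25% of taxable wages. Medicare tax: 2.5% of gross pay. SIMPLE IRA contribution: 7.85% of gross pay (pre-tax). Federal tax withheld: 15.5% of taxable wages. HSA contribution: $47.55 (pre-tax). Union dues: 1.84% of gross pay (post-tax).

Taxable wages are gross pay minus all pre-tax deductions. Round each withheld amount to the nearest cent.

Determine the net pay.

$1,694.86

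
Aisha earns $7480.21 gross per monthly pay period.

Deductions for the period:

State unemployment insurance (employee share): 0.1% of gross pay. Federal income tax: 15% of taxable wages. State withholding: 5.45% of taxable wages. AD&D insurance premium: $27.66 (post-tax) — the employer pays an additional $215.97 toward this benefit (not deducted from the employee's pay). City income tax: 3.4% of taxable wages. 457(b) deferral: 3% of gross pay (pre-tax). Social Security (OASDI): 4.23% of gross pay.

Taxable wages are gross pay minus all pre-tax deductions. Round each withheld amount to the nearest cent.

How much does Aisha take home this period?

$5173.74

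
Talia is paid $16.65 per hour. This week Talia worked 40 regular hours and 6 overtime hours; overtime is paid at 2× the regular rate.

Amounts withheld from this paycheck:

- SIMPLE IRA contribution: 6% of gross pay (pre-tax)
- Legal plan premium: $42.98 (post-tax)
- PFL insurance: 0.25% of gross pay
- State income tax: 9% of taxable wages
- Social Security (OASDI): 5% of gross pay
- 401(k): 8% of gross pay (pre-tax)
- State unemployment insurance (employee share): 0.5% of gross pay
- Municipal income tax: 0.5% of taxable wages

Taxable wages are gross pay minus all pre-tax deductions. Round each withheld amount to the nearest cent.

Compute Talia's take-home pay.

$581.10

Regular pay: 40 × $16.65 = $666.00
Overtime pay: 6 × $16.65 × 2 = $199.80
Gross pay = $666.00 + $199.80 = $865.80
SIMPLE IRA contribution: $865.80 × 0.06 = $51.95
401(k): $865.80 × 0.08 = $69.26
Pre-tax total = $51.95 + $69.26 = $121.21
Taxable wages = $865.80 − $121.21 = $744.59
State income tax: $744.59 × 0.09 = $67.01
Municipal income tax: $744.59 × 0.005 = $3.72
State unemployment insurance (employee share): $865.80 × 0.005 = $4.33
PFL insurance: $865.80 × 0.0025 = $2.16
Social Security (OASDI): $865.80 × 0.05 = $43.29
Legal plan premium: $42.98
Total deductions = $51.95 + $69.26 + $67.01 + $3.72 + $4.33 + $2.16 + $43.29 + $42.98 = $284.70
Net pay = $865.80 − $284.70 = $581.10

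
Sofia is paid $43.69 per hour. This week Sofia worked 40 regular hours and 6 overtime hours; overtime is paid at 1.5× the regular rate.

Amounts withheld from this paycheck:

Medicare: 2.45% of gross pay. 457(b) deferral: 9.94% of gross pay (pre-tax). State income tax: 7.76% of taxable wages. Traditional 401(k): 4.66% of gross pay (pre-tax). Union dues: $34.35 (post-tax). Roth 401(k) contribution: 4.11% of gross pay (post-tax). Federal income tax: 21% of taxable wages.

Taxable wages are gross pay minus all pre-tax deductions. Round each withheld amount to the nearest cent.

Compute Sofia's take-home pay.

Regular pay: 40 × $43.69 = $1,747.60
Overtime pay: 6 × $43.69 × 1.5 = $393.21
Gross pay = $1,747.60 + $393.21 = $2,140.81
Traditional 401(k): $2,140.81 × 0.0466 = $99.76
457(b) deferral: $2,140.81 × 0.0994 = $212.80
Pre-tax total = $99.76 + $212.80 = $312.56
Taxable wages = $2,140.81 − $312.56 = $1,828.25
Federal income tax: $1,828.25 × 0.21 = $383.93
State income tax: $1,828.25 × 0.0776 = $141.87
Medicare: $2,140.81 × 0.0245 = $52.45
Union dues: $34.35
Roth 401(k) contribution: $2,140.81 × 0.0411 = $87.99
Total deductions = $99.76 + $212.80 + $383.93 + $141.87 + $52.45 + $34.35 + $87.99 = $1,013.15
Net pay = $2,140.81 − $1,013.15 = $1,127.66

$1,127.66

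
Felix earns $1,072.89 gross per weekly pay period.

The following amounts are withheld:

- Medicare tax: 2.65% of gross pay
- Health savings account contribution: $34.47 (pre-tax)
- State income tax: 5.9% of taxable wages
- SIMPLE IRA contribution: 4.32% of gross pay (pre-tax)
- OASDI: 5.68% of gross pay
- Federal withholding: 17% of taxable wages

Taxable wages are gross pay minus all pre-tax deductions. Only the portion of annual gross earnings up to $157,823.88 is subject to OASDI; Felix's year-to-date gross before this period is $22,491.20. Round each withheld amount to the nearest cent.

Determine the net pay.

$675.52

SIMPLE IRA contribution: $1,072.89 × 0.0432 = $46.35
Health savings account contribution: $34.47
Pre-tax total = $46.35 + $34.47 = $80.82
Taxable wages = $1,072.89 − $80.82 = $992.07
Federal withholding: $992.07 × 0.17 = $168.65
State income tax: $992.07 × 0.059 = $58.53
OASDI: cap not yet reached, full $1,072.89 is subject → $1,072.89 × 0.0568 = $60.94
Medicare tax: $1,072.89 × 0.0265 = $28.43
Total deductions = $46.35 + $34.47 + $168.65 + $58.53 + $60.94 + $28.43 = $397.37
Net pay = $1,072.89 − $397.37 = $675.52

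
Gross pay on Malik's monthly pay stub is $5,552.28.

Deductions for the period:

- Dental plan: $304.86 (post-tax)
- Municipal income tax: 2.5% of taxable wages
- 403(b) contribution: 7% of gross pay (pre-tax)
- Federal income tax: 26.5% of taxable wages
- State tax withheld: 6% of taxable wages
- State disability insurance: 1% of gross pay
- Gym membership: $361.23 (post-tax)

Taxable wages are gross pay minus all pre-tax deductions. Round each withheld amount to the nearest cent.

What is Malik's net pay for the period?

403(b) contribution: $5,552.28 × 0.07 = $388.66
Taxable wages = $5,552.28 − $388.66 = $5,163.62
Federal income tax: $5,163.62 × 0.265 = $1,368.36
Municipal income tax: $5,163.62 × 0.025 = $129.09
State tax withheld: $5,163.62 × 0.06 = $309.82
State disability insurance: $5,552.28 × 0.01 = $55.52
Gym membership: $361.23
Dental plan: $304.86
Total deductions = $388.66 + $1,368.36 + $129.09 + $309.82 + $55.52 + $361.23 + $304.86 = $2,917.54
Net pay = $5,552.28 − $2,917.54 = $2,634.74

$2,634.74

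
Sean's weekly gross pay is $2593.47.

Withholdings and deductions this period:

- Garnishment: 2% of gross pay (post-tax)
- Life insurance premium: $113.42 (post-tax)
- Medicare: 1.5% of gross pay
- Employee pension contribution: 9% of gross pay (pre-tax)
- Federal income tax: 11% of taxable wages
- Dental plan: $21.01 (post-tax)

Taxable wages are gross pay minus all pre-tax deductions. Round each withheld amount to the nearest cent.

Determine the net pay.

$1875.25

Employee pension contribution: $2593.47 × 0.09 = $233.41
Taxable wages = $2593.47 − $233.41 = $2360.06
Federal income tax: $2360.06 × 0.11 = $259.61
Medicare: $2593.47 × 0.015 = $38.90
Garnishment: $2593.47 × 0.02 = $51.87
Dental plan: $21.01
Life insurance premium: $113.42
Total deductions = $233.41 + $259.61 + $38.90 + $51.87 + $21.01 + $113.42 = $718.22
Net pay = $2593.47 − $718.22 = $1875.25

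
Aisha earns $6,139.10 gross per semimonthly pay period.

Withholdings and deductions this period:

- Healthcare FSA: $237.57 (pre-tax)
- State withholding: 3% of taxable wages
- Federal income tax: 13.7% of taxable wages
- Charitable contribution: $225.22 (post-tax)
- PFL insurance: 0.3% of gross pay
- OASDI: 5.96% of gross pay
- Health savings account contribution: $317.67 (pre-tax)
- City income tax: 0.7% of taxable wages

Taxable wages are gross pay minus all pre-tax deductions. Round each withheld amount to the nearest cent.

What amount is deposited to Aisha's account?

Healthcare FSA: $237.57
Health savings account contribution: $317.67
Pre-tax total = $237.57 + $317.67 = $555.24
Taxable wages = $6,139.10 − $555.24 = $5,583.86
Federal income tax: $5,583.86 × 0.137 = $764.99
City income tax: $5,583.86 × 0.007 = $39.09
State withholding: $5,583.86 × 0.03 = $167.52
PFL insurance: $6,139.10 × 0.003 = $18.42
OASDI: $6,139.10 × 0.0596 = $365.89
Charitable contribution: $225.22
Total deductions = $237.57 + $317.67 + $764.99 + $39.09 + $167.52 + $18.42 + $365.89 + $225.22 = $2,136.37
Net pay = $6,139.10 − $2,136.37 = $4,002.73

$4,002.73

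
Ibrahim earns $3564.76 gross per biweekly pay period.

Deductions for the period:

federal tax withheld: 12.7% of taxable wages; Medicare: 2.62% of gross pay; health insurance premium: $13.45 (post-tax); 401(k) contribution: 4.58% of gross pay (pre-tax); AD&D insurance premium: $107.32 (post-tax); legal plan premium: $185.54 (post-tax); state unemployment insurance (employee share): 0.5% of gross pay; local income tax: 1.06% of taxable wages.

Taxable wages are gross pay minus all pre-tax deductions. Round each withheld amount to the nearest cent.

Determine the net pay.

$2515.91

401(k) contribution: $3564.76 × 0.0458 = $163.27
Taxable wages = $3564.76 − $163.27 = $3401.49
Federal tax withheld: $3401.49 × 0.127 = $431.99
Local income tax: $3401.49 × 0.0106 = $36.06
State unemployment insurance (employee share): $3564.76 × 0.005 = $17.82
Medicare: $3564.76 × 0.0262 = $93.40
Legal plan premium: $185.54
Health insurance premium: $13.45
AD&D insurance premium: $107.32
Total deductions = $163.27 + $431.99 + $36.06 + $17.82 + $93.40 + $185.54 + $13.45 + $107.32 = $1048.85
Net pay = $3564.76 − $1048.85 = $2515.91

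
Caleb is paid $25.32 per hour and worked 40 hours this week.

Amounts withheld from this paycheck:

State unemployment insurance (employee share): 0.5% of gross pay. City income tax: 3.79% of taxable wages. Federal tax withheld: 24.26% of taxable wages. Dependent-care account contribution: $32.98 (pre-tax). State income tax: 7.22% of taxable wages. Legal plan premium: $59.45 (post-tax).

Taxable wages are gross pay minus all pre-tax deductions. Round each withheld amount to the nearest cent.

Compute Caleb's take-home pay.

$569.73

Gross pay: 40 × $25.32 = $1,012.80
Dependent-care account contribution: $32.98
Taxable wages = $1,012.80 − $32.98 = $979.82
State income tax: $979.82 × 0.0722 = $70.74
Federal tax withheld: $979.82 × 0.2426 = $237.70
City income tax: $979.82 × 0.0379 = $37.14
State unemployment insurance (employee share): $1,012.80 × 0.005 = $5.06
Legal plan premium: $59.45
Total deductions = $32.98 + $70.74 + $237.70 + $37.14 + $5.06 + $59.45 = $443.07
Net pay = $1,012.80 − $443.07 = $569.73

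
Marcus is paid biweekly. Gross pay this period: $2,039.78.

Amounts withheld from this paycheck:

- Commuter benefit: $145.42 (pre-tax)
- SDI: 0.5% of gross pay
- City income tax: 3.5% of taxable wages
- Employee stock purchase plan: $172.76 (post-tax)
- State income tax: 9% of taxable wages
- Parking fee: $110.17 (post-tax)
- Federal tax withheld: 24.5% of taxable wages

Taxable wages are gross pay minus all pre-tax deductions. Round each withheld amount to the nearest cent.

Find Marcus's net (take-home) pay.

Commuter benefit: $145.42
Taxable wages = $2,039.78 − $145.42 = $1,894.36
State income tax: $1,894.36 × 0.09 = $170.49
City income tax: $1,894.36 × 0.035 = $66.30
Federal tax withheld: $1,894.36 × 0.245 = $464.12
SDI: $2,039.78 × 0.005 = $10.20
Employee stock purchase plan: $172.76
Parking fee: $110.17
Total deductions = $145.42 + $170.49 + $66.30 + $464.12 + $10.20 + $172.76 + $110.17 = $1,139.46
Net pay = $2,039.78 − $1,139.46 = $900.32

$900.32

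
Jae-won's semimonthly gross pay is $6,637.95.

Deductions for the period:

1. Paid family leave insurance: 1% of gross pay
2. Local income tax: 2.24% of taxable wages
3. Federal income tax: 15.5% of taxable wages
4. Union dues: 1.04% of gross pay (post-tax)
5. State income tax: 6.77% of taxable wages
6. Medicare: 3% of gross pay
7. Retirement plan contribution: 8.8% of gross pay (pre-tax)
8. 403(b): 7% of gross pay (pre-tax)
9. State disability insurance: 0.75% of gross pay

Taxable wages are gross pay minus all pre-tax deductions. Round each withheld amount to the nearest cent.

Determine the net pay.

$3,834.91

403(b): $6,637.95 × 0.07 = $464.66
Retirement plan contribution: $6,637.95 × 0.088 = $584.14
Pre-tax total = $464.66 + $584.14 = $1,048.80
Taxable wages = $6,637.95 − $1,048.80 = $5,589.15
Federal income tax: $5,589.15 × 0.155 = $866.32
Local income tax: $5,589.15 × 0.0224 = $125.20
State income tax: $5,589.15 × 0.0677 = $378.39
State disability insurance: $6,637.95 × 0.0075 = $49.78
Paid family leave insurance: $6,637.95 × 0.01 = $66.38
Medicare: $6,637.95 × 0.03 = $199.14
Union dues: $6,637.95 × 0.0104 = $69.03
Total deductions = $464.66 + $584.14 + $866.32 + $125.20 + $378.39 + $49.78 + $66.38 + $199.14 + $69.03 = $2,803.04
Net pay = $6,637.95 − $2,803.04 = $3,834.91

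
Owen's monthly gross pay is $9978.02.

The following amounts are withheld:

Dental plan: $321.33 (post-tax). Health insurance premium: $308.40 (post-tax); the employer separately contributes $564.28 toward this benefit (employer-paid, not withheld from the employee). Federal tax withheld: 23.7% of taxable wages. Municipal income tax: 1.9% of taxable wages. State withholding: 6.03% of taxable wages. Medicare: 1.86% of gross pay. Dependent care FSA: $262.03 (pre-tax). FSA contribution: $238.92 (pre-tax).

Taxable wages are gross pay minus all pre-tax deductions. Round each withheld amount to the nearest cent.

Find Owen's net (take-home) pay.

$5664.15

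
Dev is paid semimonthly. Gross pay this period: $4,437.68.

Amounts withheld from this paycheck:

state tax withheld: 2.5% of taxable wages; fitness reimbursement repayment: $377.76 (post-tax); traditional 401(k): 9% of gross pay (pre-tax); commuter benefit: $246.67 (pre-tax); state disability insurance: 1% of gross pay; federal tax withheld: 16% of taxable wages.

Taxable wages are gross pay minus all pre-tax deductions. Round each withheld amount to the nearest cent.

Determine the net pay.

$2,668.03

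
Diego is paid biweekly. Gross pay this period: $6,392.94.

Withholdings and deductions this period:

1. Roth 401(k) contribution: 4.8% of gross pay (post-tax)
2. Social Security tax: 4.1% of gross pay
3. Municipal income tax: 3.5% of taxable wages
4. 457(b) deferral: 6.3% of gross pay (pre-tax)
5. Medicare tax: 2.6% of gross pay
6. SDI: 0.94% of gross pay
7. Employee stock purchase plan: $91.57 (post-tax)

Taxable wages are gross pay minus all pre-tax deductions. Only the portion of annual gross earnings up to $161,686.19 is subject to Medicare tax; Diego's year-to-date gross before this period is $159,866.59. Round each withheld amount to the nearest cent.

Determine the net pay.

457(b) deferral: $6,392.94 × 0.063 = $402.76
Taxable wages = $6,392.94 − $402.76 = $5,990.18
Municipal income tax: $5,990.18 × 0.035 = $209.66
Social Security tax: $6,392.94 × 0.041 = $262.11
SDI: $6,392.94 × 0.0094 = $60.09
Medicare tax: only $161,686.19 − $159,866.59 = $1,819.60 of this check is subject → $1,819.60 × 0.026 = $47.31
Employee stock purchase plan: $91.57
Roth 401(k) contribution: $6,392.94 × 0.048 = $306.86
Total deductions = $402.76 + $209.66 + $262.11 + $60.09 + $47.31 + $91.57 + $306.86 = $1,380.36
Net pay = $6,392.94 − $1,380.36 = $5,012.58

$5,012.58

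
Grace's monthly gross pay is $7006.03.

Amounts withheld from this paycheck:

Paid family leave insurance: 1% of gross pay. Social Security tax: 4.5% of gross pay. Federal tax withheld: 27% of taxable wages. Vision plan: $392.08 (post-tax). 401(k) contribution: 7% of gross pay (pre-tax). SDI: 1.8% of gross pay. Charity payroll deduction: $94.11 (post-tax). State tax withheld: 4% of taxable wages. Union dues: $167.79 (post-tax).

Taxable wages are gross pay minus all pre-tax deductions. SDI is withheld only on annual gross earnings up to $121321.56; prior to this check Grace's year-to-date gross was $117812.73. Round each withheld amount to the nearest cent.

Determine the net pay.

401(k) contribution: $7006.03 × 0.07 = $490.42
Taxable wages = $7006.03 − $490.42 = $6515.61
State tax withheld: $6515.61 × 0.04 = $260.62
Federal tax withheld: $6515.61 × 0.27 = $1759.21
SDI: only $121321.56 − $117812.73 = $3508.83 of this check is subject → $3508.83 × 0.018 = $63.16
Paid family leave insurance: $7006.03 × 0.01 = $70.06
Social Security tax: $7006.03 × 0.045 = $315.27
Union dues: $167.79
Charity payroll deduction: $94.11
Vision plan: $392.08
Total deductions = $490.42 + $260.62 + $1759.21 + $63.16 + $70.06 + $315.27 + $167.79 + $94.11 + $392.08 = $3612.72
Net pay = $7006.03 − $3612.72 = $3393.31

$3393.31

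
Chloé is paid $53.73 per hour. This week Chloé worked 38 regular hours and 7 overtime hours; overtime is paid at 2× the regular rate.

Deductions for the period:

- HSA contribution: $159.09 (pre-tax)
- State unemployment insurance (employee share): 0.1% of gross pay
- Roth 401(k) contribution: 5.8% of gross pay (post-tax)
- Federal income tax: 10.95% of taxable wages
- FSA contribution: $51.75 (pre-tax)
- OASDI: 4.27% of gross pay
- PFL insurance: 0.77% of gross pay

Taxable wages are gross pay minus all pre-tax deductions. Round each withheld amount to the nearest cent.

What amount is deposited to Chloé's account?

$1,994.62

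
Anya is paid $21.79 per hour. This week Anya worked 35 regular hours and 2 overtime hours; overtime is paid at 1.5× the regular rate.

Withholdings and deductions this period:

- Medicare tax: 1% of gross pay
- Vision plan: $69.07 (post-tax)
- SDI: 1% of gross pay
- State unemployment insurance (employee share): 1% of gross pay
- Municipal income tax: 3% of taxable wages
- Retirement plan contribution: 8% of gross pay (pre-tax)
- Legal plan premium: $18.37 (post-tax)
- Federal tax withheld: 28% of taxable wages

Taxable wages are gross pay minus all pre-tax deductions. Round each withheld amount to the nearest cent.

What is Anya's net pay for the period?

$413.35

Regular pay: 35 × $21.79 = $762.65
Overtime pay: 2 × $21.79 × 1.5 = $65.37
Gross pay = $762.65 + $65.37 = $828.02
Retirement plan contribution: $828.02 × 0.08 = $66.24
Taxable wages = $828.02 − $66.24 = $761.78
Municipal income tax: $761.78 × 0.03 = $22.85
Federal tax withheld: $761.78 × 0.28 = $213.30
State unemployment insurance (employee share): $828.02 × 0.01 = $8.28
Medicare tax: $828.02 × 0.01 = $8.28
SDI: $828.02 × 0.01 = $8.28
Vision plan: $69.07
Legal plan premium: $18.37
Total deductions = $66.24 + $22.85 + $213.30 + $8.28 + $8.28 + $8.28 + $69.07 + $18.37 = $414.67
Net pay = $828.02 − $414.67 = $413.35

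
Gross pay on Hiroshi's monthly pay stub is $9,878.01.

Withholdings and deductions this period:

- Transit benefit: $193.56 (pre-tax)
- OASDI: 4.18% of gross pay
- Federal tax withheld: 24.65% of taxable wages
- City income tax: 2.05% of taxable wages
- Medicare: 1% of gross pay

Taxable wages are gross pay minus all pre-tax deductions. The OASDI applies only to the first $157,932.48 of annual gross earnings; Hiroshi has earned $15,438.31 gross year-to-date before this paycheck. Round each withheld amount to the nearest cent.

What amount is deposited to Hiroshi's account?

$6,587.02

Transit benefit: $193.56
Taxable wages = $9,878.01 − $193.56 = $9,684.45
City income tax: $9,684.45 × 0.0205 = $198.53
Federal tax withheld: $9,684.45 × 0.2465 = $2,387.22
OASDI: cap not yet reached, full $9,878.01 is subject → $9,878.01 × 0.0418 = $412.90
Medicare: $9,878.01 × 0.01 = $98.78
Total deductions = $193.56 + $198.53 + $2,387.22 + $412.90 + $98.78 = $3,290.99
Net pay = $9,878.01 − $3,290.99 = $6,587.02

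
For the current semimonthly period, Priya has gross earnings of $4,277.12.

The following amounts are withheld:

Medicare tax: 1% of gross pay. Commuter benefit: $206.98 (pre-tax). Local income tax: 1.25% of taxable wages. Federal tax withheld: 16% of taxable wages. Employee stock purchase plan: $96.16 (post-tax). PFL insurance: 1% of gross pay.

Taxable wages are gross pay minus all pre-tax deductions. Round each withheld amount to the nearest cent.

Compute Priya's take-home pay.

Commuter benefit: $206.98
Taxable wages = $4,277.12 − $206.98 = $4,070.14
Federal tax withheld: $4,070.14 × 0.16 = $651.22
Local income tax: $4,070.14 × 0.0125 = $50.88
Medicare tax: $4,277.12 × 0.01 = $42.77
PFL insurance: $4,277.12 × 0.01 = $42.77
Employee stock purchase plan: $96.16
Total deductions = $206.98 + $651.22 + $50.88 + $42.77 + $42.77 + $96.16 = $1,090.78
Net pay = $4,277.12 − $1,090.78 = $3,186.34

$3,186.34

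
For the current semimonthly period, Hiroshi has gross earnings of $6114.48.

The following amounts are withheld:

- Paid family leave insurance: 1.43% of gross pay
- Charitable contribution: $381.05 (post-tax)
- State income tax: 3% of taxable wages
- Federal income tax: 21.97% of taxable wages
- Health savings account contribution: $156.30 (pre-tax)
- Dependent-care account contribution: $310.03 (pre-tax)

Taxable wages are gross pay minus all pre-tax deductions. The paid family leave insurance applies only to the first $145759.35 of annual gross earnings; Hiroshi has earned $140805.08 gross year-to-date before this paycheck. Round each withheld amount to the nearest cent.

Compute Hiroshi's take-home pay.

$3785.91

Health savings account contribution: $156.30
Dependent-care account contribution: $310.03
Pre-tax total = $156.30 + $310.03 = $466.33
Taxable wages = $6114.48 − $466.33 = $5648.15
Federal income tax: $5648.15 × 0.2197 = $1240.90
State income tax: $5648.15 × 0.03 = $169.44
Paid family leave insurance: only $145759.35 − $140805.08 = $4954.27 of this check is subject → $4954.27 × 0.0143 = $70.85
Charitable contribution: $381.05
Total deductions = $156.30 + $310.03 + $1240.90 + $169.44 + $70.85 + $381.05 = $2328.57
Net pay = $6114.48 − $2328.57 = $3785.91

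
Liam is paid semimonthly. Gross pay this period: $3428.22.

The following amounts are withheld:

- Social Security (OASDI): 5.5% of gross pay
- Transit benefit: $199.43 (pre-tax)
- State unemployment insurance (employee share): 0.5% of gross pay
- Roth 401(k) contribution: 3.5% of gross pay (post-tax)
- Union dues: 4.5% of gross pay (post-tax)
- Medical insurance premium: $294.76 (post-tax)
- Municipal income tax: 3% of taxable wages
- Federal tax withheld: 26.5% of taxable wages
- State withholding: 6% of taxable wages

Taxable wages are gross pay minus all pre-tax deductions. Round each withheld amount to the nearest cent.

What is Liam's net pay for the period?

Transit benefit: $199.43
Taxable wages = $3428.22 − $199.43 = $3228.79
Federal tax withheld: $3228.79 × 0.265 = $855.63
Municipal income tax: $3228.79 × 0.03 = $96.86
State withholding: $3228.79 × 0.06 = $193.73
State unemployment insurance (employee share): $3428.22 × 0.005 = $17.14
Social Security (OASDI): $3428.22 × 0.055 = $188.55
Medical insurance premium: $294.76
Union dues: $3428.22 × 0.045 = $154.27
Roth 401(k) contribution: $3428.22 × 0.035 = $119.99
Total deductions = $199.43 + $855.63 + $96.86 + $193.73 + $17.14 + $188.55 + $294.76 + $154.27 + $119.99 = $2120.36
Net pay = $3428.22 − $2120.36 = $1307.86

$1307.86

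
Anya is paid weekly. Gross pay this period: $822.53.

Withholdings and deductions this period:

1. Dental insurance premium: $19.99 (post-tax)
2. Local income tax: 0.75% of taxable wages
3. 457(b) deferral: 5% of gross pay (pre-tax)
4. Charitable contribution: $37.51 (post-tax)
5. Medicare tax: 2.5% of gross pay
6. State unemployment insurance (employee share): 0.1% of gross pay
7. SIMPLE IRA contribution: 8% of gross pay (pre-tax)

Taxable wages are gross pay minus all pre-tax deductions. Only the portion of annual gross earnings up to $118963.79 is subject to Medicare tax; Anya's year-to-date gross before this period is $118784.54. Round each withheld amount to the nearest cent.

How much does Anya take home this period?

SIMPLE IRA contribution: $822.53 × 0.08 = $65.80
457(b) deferral: $822.53 × 0.05 = $41.13
Pre-tax total = $65.80 + $41.13 = $106.93
Taxable wages = $822.53 − $106.93 = $715.60
Local income tax: $715.60 × 0.0075 = $5.37
Medicare tax: only $118963.79 − $118784.54 = $179.25 of this check is subject → $179.25 × 0.025 = $4.48
State unemployment insurance (employee share): $822.53 × 0.001 = $0.82
Charitable contribution: $37.51
Dental insurance premium: $19.99
Total deductions = $65.80 + $41.13 + $5.37 + $4.48 + $0.82 + $37.51 + $19.99 = $175.10
Net pay = $822.53 − $175.10 = $647.43

$647.43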